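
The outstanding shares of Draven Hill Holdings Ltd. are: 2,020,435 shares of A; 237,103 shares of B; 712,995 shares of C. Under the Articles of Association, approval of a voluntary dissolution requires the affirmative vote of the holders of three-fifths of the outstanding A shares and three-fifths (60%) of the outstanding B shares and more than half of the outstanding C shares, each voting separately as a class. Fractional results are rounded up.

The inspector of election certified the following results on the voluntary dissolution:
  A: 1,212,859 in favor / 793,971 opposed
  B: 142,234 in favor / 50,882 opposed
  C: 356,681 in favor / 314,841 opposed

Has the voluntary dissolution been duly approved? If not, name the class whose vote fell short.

A: 3/5 of 2020435 = 1212261; 1,212,261 required, 1,212,859 in favor — approved.
B: 3/5 of 237103 = 142261.80, rounded up to 142262; 142,262 required, 142,234 in favor — not approved.
C: a majority of 712995 is 356498; 356,498 required, 356,681 in favor — approved.

Not approved — the B shares did not give the required vote.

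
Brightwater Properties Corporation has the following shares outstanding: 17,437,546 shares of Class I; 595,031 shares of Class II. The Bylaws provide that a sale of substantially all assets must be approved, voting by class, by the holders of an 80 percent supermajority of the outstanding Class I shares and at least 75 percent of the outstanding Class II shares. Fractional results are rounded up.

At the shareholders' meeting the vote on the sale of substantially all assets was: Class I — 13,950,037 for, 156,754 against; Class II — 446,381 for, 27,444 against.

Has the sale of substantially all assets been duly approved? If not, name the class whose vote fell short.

Class I: 4/5 of 17437546 = 13950036.80, rounded up to 13950037; 13,950,037 required, 13,950,037 in favor — approved.
Class II: 3/4 of 595031 = 446273.25, rounded up to 446274; 446,274 required, 446,381 in favor — approved.

Approved — every class gave the required vote.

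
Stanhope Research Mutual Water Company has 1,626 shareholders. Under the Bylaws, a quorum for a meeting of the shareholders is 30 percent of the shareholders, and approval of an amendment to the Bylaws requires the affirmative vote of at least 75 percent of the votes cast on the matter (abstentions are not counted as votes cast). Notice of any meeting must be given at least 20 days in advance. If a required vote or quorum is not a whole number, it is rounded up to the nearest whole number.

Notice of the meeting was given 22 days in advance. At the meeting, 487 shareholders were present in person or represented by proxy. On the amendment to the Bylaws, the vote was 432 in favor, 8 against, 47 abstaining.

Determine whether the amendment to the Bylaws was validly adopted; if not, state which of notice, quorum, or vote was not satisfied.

Invalid — quorum requirement not satisfied.

Notice: 22 days given; 20 required. Satisfied.
Quorum: 30% of 1,626 = 487.80, rounded up to 488; 487 present. Not satisfied.
Vote: requires three-fourths of the votes cast (487 − 47 abstaining = 440); 3/4 of 440 = 330, so 330 needed; 432 in favor. Satisfied.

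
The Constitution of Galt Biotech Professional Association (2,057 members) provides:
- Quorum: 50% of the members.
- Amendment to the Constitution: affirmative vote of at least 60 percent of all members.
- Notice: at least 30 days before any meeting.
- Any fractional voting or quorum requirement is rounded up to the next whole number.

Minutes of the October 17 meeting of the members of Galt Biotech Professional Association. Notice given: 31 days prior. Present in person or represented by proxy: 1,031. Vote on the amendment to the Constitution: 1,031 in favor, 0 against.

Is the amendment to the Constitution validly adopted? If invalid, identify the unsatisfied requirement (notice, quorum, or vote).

Invalid — vote requirement not satisfied.

Notice: 31 days given; 30 required. Satisfied.
Quorum: 50% of 2,057 = 1,028.50, rounded up to 1,029; 1,031 present. Satisfied.
Vote: requires three-fifths of all members (2,057); 3/5 of 2057 = 1234.20, rounded up to 1235, so 1,235 needed; 1,031 in favor. Not satisfied.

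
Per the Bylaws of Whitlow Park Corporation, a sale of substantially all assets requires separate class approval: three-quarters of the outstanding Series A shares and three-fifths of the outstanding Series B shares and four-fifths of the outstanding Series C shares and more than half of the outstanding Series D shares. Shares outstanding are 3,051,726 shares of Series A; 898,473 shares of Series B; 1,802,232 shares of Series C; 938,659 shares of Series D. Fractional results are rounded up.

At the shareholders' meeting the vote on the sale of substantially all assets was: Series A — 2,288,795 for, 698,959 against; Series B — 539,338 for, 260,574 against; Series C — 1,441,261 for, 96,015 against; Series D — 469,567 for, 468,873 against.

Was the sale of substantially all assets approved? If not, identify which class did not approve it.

Not approved — the Series C shares did not give the required vote.

Series A: 3/4 of 3051726 = 2288794.50, rounded up to 2288795; 2,288,795 required, 2,288,795 in favor — approved.
Series B: 3/5 of 898473 = 539083.80, rounded up to 539084; 539,084 required, 539,338 in favor — approved.
Series C: 4/5 of 1802232 = 1441785.60, rounded up to 1441786; 1,441,786 required, 1,441,261 in favor — not approved.
Series D: a majority of 938659 is 469330; 469,330 required, 469,567 in favor — approved.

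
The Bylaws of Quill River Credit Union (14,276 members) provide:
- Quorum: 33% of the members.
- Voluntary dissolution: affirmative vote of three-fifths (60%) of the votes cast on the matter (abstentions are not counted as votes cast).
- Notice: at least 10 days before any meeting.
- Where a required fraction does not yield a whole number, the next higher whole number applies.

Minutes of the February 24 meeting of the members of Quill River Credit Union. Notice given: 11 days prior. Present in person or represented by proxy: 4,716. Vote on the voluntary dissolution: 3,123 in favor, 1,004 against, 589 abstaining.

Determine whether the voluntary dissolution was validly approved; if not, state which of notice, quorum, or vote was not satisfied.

Notice: 11 days given; 10 required. Satisfied.
Quorum: 33% of 14,276 = 4,711.08, rounded up to 4,712; 4,716 present. Satisfied.
Vote: requires three-fifths of the votes cast (4,716 − 589 abstaining = 4,127); 3/5 of 4127 = 2476.20, rounded up to 2477, so 2,477 needed; 3,123 in favor. Satisfied.

Valid — all requirements satisfied.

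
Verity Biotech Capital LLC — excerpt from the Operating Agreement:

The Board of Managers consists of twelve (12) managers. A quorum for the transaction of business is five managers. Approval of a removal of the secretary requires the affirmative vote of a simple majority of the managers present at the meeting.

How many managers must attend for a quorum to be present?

5

The quorum is fixed at 5.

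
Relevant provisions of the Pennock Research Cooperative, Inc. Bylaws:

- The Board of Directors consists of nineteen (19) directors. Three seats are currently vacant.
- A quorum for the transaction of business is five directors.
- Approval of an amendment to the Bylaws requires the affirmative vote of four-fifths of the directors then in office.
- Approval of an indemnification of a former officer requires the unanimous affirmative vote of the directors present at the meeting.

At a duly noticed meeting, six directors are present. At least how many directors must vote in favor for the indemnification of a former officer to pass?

6

The indemnification of a former officer requires the unanimous vote of the directors present (6).
Unanimous means all 6.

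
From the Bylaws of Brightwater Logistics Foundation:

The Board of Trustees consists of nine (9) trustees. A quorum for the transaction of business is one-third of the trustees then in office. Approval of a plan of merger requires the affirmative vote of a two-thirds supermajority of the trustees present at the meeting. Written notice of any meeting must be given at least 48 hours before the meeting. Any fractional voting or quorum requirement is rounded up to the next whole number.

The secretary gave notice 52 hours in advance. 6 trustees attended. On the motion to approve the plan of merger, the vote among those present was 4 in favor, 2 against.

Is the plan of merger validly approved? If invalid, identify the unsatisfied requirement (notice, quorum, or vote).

Notice: 52 hours given; 48 required (52 ≥ 48). Satisfied.
Quorum: 6 present; quorum is 3. Satisfied.
Vote: the plan of merger requires two-thirds of the trustees present (6). 2/3 of 6 = 4, so 4 affirmative votes are needed; 4 voted in favor. Satisfied.

Valid — all requirements satisfied.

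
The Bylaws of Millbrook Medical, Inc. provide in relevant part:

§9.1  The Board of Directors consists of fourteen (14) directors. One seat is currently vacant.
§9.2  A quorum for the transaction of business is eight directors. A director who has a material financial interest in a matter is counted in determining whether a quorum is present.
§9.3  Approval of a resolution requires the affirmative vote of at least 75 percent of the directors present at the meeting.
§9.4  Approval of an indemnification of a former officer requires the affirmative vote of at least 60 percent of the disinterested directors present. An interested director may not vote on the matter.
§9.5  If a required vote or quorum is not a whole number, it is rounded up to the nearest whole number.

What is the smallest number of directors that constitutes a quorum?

The quorum is fixed at 8.

8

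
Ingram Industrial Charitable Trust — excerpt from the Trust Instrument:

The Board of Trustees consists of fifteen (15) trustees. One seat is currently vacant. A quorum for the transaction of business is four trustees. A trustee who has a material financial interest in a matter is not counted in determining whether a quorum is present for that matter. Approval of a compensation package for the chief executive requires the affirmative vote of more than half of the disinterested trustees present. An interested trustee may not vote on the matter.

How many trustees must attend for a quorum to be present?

The quorum is fixed at 4.

4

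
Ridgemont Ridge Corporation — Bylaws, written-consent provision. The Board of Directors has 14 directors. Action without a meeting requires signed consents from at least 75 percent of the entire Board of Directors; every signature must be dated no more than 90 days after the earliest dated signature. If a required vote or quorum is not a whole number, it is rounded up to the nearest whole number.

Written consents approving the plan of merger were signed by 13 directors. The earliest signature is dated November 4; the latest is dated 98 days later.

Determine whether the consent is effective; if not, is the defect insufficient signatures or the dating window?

Signatures required: at least 75 percent of 14 — 3/4 of 14 = 10.50, rounded up to 11, so 11 needed; 13 signed. Sufficient.
Dating window: the latest signature is 98 days after the earliest; the limit is 90 days. Outside the window.

Not effective — dating-window requirement not satisfied.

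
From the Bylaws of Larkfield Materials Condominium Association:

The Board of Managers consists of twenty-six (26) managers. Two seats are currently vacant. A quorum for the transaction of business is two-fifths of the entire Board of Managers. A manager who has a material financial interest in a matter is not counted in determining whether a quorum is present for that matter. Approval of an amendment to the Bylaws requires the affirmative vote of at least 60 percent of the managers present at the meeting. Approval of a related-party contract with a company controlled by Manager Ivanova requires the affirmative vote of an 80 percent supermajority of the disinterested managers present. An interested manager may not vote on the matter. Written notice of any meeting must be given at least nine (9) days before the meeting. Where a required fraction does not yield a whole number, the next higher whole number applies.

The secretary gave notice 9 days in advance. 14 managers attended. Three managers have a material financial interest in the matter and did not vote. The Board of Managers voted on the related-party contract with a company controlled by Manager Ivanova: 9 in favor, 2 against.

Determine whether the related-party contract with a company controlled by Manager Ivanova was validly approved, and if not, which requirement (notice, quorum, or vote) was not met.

Valid — all requirements satisfied.

Notice: 9 days given; 9 required (9 ≥ 9). Satisfied.
Quorum: 14 present, but the 3 interested managers do not count, leaving 11. Quorum is 11. Satisfied.
Vote: the related-party contract with a company controlled by Manager Ivanova requires four-fifths of the disinterested managers present (14 − 3 = 11). 4/5 of 11 = 8.80, rounded up to 9, so 9 affirmative votes are needed; 9 voted in favor. Satisfied.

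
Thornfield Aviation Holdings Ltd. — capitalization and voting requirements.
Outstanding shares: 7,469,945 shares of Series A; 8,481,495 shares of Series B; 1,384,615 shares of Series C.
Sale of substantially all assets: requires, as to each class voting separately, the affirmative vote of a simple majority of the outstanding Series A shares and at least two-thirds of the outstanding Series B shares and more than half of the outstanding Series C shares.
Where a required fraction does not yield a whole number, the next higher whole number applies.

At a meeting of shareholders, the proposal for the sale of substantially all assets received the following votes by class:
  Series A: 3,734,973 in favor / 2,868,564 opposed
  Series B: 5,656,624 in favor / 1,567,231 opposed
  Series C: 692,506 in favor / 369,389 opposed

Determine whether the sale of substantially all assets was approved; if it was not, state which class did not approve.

Approved — every class gave the required vote.

Series A: a majority of 7469945 is 3734973; 3,734,973 required, 3,734,973 in favor — approved.
Series B: 2/3 of 8481495 = 5654330; 5,654,330 required, 5,656,624 in favor — approved.
Series C: a majority of 1384615 is 692308; 692,308 required, 692,506 in favor — approved.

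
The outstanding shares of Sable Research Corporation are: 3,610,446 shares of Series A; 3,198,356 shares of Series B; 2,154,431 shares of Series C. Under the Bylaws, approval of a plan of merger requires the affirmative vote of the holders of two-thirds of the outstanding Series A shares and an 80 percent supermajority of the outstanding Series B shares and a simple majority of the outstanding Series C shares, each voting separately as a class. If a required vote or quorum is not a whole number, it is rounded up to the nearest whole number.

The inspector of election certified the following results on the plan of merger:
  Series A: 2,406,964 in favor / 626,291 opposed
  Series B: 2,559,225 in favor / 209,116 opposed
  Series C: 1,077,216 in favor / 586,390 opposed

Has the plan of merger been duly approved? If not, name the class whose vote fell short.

Approved — every class gave the required vote.

Series A: 2/3 of 3610446 = 2406964; 2,406,964 required, 2,406,964 in favor — approved.
Series B: 4/5 of 3198356 = 2558684.80, rounded up to 2558685; 2,558,685 required, 2,559,225 in favor — approved.
Series C: a majority of 2154431 is 1077216; 1,077,216 required, 1,077,216 in favor — approved.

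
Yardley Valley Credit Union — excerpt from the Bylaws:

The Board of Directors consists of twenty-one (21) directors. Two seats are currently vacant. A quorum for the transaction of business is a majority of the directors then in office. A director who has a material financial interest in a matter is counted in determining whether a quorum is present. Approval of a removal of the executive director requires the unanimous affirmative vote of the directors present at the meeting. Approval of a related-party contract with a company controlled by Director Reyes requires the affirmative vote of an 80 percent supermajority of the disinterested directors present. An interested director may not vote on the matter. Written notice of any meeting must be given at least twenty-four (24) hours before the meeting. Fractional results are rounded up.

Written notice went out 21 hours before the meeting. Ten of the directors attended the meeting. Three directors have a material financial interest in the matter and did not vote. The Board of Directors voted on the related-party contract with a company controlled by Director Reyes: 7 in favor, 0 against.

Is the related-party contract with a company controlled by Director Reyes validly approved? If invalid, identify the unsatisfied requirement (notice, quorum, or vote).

Invalid — notice requirement not satisfied.

Notice: 21 hours given; 24 required (21 < 24). Not satisfied.
Quorum: 10 present (interested directors count toward quorum); quorum is 10. Satisfied.
Vote: the related-party contract with a company controlled by Director Reyes requires four-fifths of the disinterested directors present (10 − 3 = 7). 4/5 of 7 = 5.60, rounded up to 6, so 6 affirmative votes are needed; 7 voted in favor. Satisfied.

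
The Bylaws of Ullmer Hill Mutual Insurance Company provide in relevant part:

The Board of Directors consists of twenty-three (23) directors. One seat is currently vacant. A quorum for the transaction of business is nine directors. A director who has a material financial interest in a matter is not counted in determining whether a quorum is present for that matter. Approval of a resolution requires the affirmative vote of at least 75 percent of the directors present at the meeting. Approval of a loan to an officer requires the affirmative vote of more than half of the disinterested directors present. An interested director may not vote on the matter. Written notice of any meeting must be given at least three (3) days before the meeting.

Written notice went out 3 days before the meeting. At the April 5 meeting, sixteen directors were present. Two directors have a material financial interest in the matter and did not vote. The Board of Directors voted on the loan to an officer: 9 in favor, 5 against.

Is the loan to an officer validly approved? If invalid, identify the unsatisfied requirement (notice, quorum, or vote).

Valid — all requirements satisfied.

Notice: 3 days given; 3 required (3 ≥ 3). Satisfied.
Quorum: 16 present, but the 2 interested directors do not count, leaving 14. Quorum is 9. Satisfied.
Vote: the loan to an officer requires a majority of the disinterested directors present (16 − 2 = 14). A majority of 14 is 8, so 8 affirmative votes are needed; 9 voted in favor. Satisfied.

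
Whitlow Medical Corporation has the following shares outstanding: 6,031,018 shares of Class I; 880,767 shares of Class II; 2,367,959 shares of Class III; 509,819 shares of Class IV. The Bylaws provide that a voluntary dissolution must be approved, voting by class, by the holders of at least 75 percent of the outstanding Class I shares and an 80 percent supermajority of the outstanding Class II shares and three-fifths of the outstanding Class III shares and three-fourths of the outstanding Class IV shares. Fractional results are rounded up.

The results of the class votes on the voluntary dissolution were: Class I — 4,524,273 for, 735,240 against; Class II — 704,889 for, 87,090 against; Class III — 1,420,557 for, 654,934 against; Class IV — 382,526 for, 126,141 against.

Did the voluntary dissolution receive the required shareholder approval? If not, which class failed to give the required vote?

Class I: 3/4 of 6031018 = 4523263.50, rounded up to 4523264; 4,523,264 required, 4,524,273 in favor — approved.
Class II: 4/5 of 880767 = 704613.60, rounded up to 704614; 704,614 required, 704,889 in favor — approved.
Class III: 3/5 of 2367959 = 1420775.40, rounded up to 1420776; 1,420,776 required, 1,420,557 in favor — not approved.
Class IV: 3/4 of 509819 = 382364.25, rounded up to 382365; 382,365 required, 382,526 in favor — approved.

Not approved — the Class III shares did not give the required vote.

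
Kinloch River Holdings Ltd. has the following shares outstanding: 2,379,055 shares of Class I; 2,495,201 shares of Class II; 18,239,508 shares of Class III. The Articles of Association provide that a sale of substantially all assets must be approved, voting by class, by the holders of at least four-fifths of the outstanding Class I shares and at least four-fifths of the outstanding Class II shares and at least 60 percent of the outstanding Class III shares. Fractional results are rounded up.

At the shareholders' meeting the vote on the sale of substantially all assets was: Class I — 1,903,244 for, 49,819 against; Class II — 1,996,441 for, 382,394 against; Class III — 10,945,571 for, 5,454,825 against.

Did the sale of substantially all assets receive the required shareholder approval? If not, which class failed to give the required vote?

Approved — every class gave the required vote.

Class I: 4/5 of 2379055 = 1903244; 1,903,244 required, 1,903,244 in favor — approved.
Class II: 4/5 of 2495201 = 1996160.80, rounded up to 1996161; 1,996,161 required, 1,996,441 in favor — approved.
Class III: 3/5 of 18239508 = 10943704.80, rounded up to 10943705; 10,943,705 required, 10,945,571 in favor — approved.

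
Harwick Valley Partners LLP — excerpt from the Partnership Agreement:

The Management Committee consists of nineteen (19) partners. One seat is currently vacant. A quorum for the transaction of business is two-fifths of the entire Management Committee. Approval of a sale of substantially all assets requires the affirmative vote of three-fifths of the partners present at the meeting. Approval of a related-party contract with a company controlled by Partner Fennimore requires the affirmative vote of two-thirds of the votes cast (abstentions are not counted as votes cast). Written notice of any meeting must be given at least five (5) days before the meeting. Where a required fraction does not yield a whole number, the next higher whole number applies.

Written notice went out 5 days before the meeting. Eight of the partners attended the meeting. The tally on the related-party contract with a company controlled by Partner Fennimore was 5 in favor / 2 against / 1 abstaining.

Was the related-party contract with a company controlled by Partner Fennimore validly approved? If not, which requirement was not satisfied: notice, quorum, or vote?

Notice: 5 days given; 5 required (5 ≥ 5). Satisfied.
Quorum: 8 present; quorum is 8. Satisfied.
Vote: the related-party contract with a company controlled by Partner Fennimore requires two-thirds of the votes cast (8 present − 1 abstaining = 7). 2/3 of 7 = 4.67, rounded up to 5, so 5 affirmative votes are needed; 5 voted in favor. Satisfied.

Valid — all requirements satisfied.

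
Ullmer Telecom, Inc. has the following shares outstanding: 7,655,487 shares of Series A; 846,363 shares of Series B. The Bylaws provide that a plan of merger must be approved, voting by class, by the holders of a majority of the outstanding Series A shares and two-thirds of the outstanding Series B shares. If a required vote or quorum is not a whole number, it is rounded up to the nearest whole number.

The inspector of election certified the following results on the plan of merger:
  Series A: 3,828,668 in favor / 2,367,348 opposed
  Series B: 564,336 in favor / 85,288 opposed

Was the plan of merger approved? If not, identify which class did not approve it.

Series A: a majority of 7655487 is 3827744; 3,827,744 required, 3,828,668 in favor — approved.
Series B: 2/3 of 846363 = 564242; 564,242 required, 564,336 in favor — approved.

Approved — every class gave the required vote.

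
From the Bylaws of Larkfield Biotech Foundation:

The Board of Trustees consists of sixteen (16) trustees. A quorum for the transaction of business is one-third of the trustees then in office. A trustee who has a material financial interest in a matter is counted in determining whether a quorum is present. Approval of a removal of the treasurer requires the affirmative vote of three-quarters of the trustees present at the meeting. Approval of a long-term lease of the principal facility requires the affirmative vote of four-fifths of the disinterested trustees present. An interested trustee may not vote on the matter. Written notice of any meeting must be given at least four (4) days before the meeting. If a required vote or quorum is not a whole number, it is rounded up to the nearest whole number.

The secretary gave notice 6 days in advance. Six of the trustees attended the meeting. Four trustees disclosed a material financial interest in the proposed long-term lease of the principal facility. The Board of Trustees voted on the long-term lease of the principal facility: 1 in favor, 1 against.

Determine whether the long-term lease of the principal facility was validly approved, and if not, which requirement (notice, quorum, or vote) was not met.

Invalid — vote requirement not satisfied.

Notice: 6 days given; 4 required (6 ≥ 4). Satisfied.
Quorum: 6 present (interested trustees count toward quorum); quorum is 6. Satisfied.
Vote: the long-term lease of the principal facility requires four-fifths of the disinterested trustees present (6 − 4 = 2). 4/5 of 2 = 1.60, rounded up to 2, so 2 affirmative votes are needed; 1 voted in favor. Not satisfied.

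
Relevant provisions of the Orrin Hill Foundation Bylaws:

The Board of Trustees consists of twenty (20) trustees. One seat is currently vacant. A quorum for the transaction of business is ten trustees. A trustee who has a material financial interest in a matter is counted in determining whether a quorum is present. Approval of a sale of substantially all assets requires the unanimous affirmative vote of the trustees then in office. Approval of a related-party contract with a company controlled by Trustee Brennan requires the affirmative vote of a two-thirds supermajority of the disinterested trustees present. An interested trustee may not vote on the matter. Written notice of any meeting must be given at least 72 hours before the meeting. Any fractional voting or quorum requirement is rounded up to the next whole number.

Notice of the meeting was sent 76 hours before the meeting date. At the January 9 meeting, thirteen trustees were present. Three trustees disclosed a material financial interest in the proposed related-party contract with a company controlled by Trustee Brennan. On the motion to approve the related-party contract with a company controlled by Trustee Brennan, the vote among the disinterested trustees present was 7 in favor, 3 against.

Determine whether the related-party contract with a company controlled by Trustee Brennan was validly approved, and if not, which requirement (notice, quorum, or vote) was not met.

Notice: 76 hours given; 72 required (76 ≥ 72). Satisfied.
Quorum: 13 present (interested trustees count toward quorum); quorum is 10. Satisfied.
Vote: the related-party contract with a company controlled by Trustee Brennan requires two-thirds of the disinterested trustees present (13 − 3 = 10). 2/3 of 10 = 6.67, rounded up to 7, so 7 affirmative votes are needed; 7 voted in favor. Satisfied.

Valid — all requirements satisfied.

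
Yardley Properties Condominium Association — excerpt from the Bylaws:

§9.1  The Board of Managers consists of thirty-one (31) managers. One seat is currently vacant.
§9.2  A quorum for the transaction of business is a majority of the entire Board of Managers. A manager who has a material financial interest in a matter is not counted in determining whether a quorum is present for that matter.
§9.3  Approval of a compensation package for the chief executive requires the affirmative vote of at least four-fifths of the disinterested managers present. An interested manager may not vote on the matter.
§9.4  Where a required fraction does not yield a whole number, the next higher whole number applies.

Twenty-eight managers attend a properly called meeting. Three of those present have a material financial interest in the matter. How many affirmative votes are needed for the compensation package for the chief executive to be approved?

The compensation package for the chief executive requires four-fifths of the disinterested managers present (28 − 3 = 25).
4/5 of 25 = 20.

20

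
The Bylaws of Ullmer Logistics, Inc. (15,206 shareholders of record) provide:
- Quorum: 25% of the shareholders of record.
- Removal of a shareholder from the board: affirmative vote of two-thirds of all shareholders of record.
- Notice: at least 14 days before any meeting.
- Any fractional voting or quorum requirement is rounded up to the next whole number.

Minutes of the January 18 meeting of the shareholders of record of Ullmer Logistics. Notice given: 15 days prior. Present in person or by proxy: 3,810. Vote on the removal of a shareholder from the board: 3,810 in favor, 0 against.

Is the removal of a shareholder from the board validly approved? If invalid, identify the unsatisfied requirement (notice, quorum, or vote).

Notice: 15 days given; 14 required. Satisfied.
Quorum: 25% of 15,206 = 3,801.50, rounded up to 3,802; 3,810 present. Satisfied.
Vote: requires two-thirds of all shareholders of record (15,206); 2/3 of 15206 = 10137.33, rounded up to 10138, so 10,138 needed; 3,810 in favor. Not satisfied.

Invalid — vote requirement not satisfied.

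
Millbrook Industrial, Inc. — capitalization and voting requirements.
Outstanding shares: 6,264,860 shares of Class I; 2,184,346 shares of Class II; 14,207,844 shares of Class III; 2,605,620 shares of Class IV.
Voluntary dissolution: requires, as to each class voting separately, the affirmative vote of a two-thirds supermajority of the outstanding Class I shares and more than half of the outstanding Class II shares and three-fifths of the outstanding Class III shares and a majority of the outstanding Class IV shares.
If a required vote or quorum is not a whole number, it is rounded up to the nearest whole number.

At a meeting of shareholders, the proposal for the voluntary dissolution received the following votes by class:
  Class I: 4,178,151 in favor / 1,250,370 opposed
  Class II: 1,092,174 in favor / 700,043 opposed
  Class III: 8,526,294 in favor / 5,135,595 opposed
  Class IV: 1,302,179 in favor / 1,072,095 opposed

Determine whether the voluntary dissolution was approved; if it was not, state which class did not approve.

Class I: 2/3 of 6264860 = 4176573.33, rounded up to 4176574; 4,176,574 required, 4,178,151 in favor — approved.
Class II: a majority of 2184346 is 1092174; 1,092,174 required, 1,092,174 in favor — approved.
Class III: 3/5 of 14207844 = 8524706.40, rounded up to 8524707; 8,524,707 required, 8,526,294 in favor — approved.
Class IV: a majority of 2605620 is 1302811; 1,302,811 required, 1,302,179 in favor — not approved.

Not approved — the Class IV shares did not give the required vote.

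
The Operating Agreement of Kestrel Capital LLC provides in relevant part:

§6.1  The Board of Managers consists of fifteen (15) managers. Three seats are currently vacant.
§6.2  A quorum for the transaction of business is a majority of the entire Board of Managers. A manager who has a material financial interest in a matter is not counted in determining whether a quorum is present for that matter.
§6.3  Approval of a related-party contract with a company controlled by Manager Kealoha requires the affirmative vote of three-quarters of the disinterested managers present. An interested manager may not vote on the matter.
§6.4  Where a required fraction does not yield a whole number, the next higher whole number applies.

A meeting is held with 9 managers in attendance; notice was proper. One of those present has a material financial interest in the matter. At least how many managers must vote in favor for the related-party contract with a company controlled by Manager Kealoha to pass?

The related-party contract with a company controlled by Manager Kealoha requires three-fourths of the disinterested managers present (9 − 1 = 8).
3/4 of 8 = 6.

6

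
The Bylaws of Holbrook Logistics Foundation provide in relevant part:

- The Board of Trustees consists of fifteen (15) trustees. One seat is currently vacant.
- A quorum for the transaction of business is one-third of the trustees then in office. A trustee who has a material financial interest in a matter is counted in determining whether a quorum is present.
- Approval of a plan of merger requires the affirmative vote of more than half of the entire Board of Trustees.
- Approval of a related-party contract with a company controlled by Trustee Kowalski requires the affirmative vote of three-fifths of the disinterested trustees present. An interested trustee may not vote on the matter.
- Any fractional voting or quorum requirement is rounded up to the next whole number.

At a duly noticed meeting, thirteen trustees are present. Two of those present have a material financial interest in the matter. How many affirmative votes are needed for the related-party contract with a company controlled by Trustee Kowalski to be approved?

The related-party contract with a company controlled by Trustee Kowalski requires three-fifths of the disinterested trustees present (13 − 2 = 11).
3/5 of 11 = 6.60, rounded up to 7.

7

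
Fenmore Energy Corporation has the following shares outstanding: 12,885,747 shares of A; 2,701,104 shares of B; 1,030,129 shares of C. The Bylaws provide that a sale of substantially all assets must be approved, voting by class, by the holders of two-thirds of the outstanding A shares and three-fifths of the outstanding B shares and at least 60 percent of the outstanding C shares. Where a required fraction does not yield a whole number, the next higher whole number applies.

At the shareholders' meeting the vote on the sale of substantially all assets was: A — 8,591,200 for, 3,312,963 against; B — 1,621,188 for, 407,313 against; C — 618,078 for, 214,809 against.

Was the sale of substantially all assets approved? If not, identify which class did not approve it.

A: 2/3 of 12885747 = 8590498; 8,590,498 required, 8,591,200 in favor — approved.
B: 3/5 of 2701104 = 1620662.40, rounded up to 1620663; 1,620,663 required, 1,621,188 in favor — approved.
C: 3/5 of 1030129 = 618077.40, rounded up to 618078; 618,078 required, 618,078 in favor — approved.

Approved — every class gave the required vote.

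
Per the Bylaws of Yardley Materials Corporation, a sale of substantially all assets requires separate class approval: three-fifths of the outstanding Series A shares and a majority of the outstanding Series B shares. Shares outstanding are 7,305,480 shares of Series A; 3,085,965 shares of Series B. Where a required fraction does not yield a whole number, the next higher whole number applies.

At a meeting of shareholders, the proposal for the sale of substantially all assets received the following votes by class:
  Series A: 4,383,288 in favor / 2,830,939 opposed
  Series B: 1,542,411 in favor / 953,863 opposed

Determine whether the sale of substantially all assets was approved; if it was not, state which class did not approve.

Series A: 3/5 of 7305480 = 4383288; 4,383,288 required, 4,383,288 in favor — approved.
Series B: a majority of 3085965 is 1542983; 1,542,983 required, 1,542,411 in favor — not approved.

Not approved — the Series B shares did not give the required vote.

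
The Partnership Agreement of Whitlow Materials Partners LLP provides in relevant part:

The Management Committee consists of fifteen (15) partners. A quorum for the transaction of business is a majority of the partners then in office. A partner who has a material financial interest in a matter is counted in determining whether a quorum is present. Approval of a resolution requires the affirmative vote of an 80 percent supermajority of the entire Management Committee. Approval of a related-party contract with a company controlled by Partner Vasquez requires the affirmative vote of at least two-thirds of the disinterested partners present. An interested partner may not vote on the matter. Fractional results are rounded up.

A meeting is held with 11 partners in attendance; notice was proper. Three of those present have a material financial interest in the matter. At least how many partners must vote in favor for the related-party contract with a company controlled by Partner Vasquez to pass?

6

The related-party contract with a company controlled by Partner Vasquez requires two-thirds of the disinterested partners present (11 − 3 = 8).
2/3 of 8 = 5.33, rounded up to 6.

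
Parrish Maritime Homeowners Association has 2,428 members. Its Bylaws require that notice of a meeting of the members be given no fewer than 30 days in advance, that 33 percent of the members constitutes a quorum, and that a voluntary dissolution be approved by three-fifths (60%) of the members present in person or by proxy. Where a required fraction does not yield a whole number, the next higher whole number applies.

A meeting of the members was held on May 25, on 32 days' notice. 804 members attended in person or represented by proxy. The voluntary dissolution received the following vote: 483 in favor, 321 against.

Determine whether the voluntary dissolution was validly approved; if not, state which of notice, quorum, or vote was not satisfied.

Valid — all requirements satisfied.

Notice: 32 days given; 30 required. Satisfied.
Quorum: 33% of 2,428 = 801.24, rounded up to 802; 804 present. Satisfied.
Vote: requires three-fifths of those present (804); 3/5 of 804 = 482.40, rounded up to 483, so 483 needed; 483 in favor. Satisfied.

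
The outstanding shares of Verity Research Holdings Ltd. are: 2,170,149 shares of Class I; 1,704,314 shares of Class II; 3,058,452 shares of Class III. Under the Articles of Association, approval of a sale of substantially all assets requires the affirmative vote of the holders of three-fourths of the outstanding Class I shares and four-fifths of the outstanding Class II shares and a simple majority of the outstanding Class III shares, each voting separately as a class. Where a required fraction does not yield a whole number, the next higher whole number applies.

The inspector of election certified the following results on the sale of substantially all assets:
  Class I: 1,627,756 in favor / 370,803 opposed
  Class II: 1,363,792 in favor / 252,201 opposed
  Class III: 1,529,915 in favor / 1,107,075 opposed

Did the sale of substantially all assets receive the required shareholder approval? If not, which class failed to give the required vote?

Approved — every class gave the required vote.

Class I: 3/4 of 2170149 = 1627611.75, rounded up to 1627612; 1,627,612 required, 1,627,756 in favor — approved.
Class II: 4/5 of 1704314 = 1363451.20, rounded up to 1363452; 1,363,452 required, 1,363,792 in favor — approved.
Class III: a majority of 3058452 is 1529227; 1,529,227 required, 1,529,915 in favor — approved.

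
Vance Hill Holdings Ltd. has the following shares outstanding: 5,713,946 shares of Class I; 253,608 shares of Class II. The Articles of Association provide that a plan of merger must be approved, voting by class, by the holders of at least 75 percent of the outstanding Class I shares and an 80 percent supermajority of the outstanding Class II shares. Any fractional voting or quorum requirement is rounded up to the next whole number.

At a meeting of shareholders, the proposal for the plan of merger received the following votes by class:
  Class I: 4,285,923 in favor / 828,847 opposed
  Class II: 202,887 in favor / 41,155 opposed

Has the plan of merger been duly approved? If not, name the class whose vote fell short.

Class I: 3/4 of 5713946 = 4285459.50, rounded up to 4285460; 4,285,460 required, 4,285,923 in favor — approved.
Class II: 4/5 of 253608 = 202886.40, rounded up to 202887; 202,887 required, 202,887 in favor — approved.

Approved — every class gave the required vote.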